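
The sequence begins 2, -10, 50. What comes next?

Ratios: -10 / 2 = -5.0
This is a geometric sequence with common ratio r = -5.
Next term = 50 * -5 = -250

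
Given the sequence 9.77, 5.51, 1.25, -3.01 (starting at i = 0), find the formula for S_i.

Check differences: 5.51 - 9.77 = -4.26
1.25 - 5.51 = -4.26
Common difference d = -4.26.
First term a = 9.77.
Formula: S_i = 9.77 - 4.26*i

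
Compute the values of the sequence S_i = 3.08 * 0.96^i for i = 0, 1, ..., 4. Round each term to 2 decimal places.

This is a geometric sequence.
i=0: S_0 = 3.08 * 0.96^0 = 3.08
i=1: S_1 = 3.08 * 0.96^1 ≈ 2.96
i=2: S_2 = 3.08 * 0.96^2 ≈ 2.84
i=3: S_3 = 3.08 * 0.96^3 ≈ 2.72
i=4: S_4 = 3.08 * 0.96^4 ≈ 2.62
The first 5 terms are: [3.08, 2.96, 2.84, 2.72, 2.62]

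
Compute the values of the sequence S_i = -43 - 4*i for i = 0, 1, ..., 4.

This is an arithmetic sequence.
i=0: S_0 = -43 + -4*0 = -43
i=1: S_1 = -43 + -4*1 = -47
i=2: S_2 = -43 + -4*2 = -51
i=3: S_3 = -43 + -4*3 = -55
i=4: S_4 = -43 + -4*4 = -59
The first 5 terms are: [-43, -47, -51, -55, -59]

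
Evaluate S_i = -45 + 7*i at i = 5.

S_5 = -45 + 7*5 = -45 + 35 = -10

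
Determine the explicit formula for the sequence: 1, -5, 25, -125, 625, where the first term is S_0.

Check ratios: -5 / 1 = -5.0
Common ratio r = -5.
First term a = 1.
Formula: S_i = 1 * (-5)^i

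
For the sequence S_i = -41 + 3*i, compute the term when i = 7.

S_7 = -41 + 3*7 = -41 + 21 = -20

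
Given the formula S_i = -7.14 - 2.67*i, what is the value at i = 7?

S_7 = -7.14 + -2.67*7 = -7.14 + -18.69 = -25.83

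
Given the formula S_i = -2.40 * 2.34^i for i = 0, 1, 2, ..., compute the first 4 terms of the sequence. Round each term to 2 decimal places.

This is a geometric sequence.
i=0: S_0 = -2.4 * 2.34^0 = -2.4
i=1: S_1 = -2.4 * 2.34^1 ≈ -5.62
i=2: S_2 = -2.4 * 2.34^2 ≈ -13.14
i=3: S_3 = -2.4 * 2.34^3 ≈ -30.75
The first 4 terms are: [-2.4, -5.62, -13.14, -30.75]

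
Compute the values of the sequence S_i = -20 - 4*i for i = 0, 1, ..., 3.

This is an arithmetic sequence.
i=0: S_0 = -20 + -4*0 = -20
i=1: S_1 = -20 + -4*1 = -24
i=2: S_2 = -20 + -4*2 = -28
i=3: S_3 = -20 + -4*3 = -32
The first 4 terms are: [-20, -24, -28, -32]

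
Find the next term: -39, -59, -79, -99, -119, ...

Differences: -59 - -39 = -20
This is an arithmetic sequence with common difference d = -20.
Next term = -119 + -20 = -139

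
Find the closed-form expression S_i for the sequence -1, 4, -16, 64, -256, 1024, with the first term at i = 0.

Check ratios: 4 / -1 = -4.0
Common ratio r = -4.
First term a = -1.
Formula: S_i = -1 * (-4)^i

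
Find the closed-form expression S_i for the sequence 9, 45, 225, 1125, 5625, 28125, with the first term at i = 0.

Check ratios: 45 / 9 = 5.0
Common ratio r = 5.
First term a = 9.
Formula: S_i = 9 * 5^i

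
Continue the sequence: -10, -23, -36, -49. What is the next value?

Differences: -23 - -10 = -13
This is an arithmetic sequence with common difference d = -13.
Next term = -49 + -13 = -62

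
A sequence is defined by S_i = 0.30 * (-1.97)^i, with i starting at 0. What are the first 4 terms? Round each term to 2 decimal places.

This is a geometric sequence.
i=0: S_0 = 0.3 * (-1.97)^0 = 0.3
i=1: S_1 = 0.3 * (-1.97)^1 ≈ -0.59
i=2: S_2 = 0.3 * (-1.97)^2 ≈ 1.16
i=3: S_3 = 0.3 * (-1.97)^3 ≈ -2.29
The first 4 terms are: [0.3, -0.59, 1.16, -2.29]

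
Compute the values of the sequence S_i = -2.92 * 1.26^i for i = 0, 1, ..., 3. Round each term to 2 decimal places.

This is a geometric sequence.
i=0: S_0 = -2.92 * 1.26^0 = -2.92
i=1: S_1 = -2.92 * 1.26^1 ≈ -3.68
i=2: S_2 = -2.92 * 1.26^2 ≈ -4.64
i=3: S_3 = -2.92 * 1.26^3 ≈ -5.84
The first 4 terms are: [-2.92, -3.68, -4.64, -5.84]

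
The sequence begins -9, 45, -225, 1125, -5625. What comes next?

Ratios: 45 / -9 = -5.0
This is a geometric sequence with common ratio r = -5.
Next term = -5625 * -5 = 28125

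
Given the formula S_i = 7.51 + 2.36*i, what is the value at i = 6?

S_6 = 7.51 + 2.36*6 = 7.51 + 14.16 = 21.67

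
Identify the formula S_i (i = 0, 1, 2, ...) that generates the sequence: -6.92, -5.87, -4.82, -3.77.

Check differences: -5.87 - -6.92 = 1.05
-4.82 - -5.87 = 1.05
Common difference d = 1.05.
First term a = -6.92.
Formula: S_i = -6.92 + 1.05*i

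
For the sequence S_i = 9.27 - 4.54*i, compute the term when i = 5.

S_5 = 9.27 + -4.54*5 = 9.27 + -22.7 = -13.43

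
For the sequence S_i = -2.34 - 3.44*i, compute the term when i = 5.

S_5 = -2.34 + -3.44*5 = -2.34 + -17.2 = -19.54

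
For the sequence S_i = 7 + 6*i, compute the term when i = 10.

S_10 = 7 + 6*10 = 7 + 60 = 67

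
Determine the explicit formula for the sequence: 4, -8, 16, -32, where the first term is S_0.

Check ratios: -8 / 4 = -2.0
Common ratio r = -2.
First term a = 4.
Formula: S_i = 4 * (-2)^i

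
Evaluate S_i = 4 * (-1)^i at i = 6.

S_6 = 4 * (-1)^6 = 4 * 1 = 4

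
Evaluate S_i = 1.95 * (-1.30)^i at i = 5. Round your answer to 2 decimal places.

S_5 = 1.95 * (-1.3)^5 ≈ 1.95 * -3.7129 ≈ -7.24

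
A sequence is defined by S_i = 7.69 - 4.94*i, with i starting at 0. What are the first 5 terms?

This is an arithmetic sequence.
i=0: S_0 = 7.69 + -4.94*0 = 7.69
i=1: S_1 = 7.69 + -4.94*1 = 2.75
i=2: S_2 = 7.69 + -4.94*2 = -2.19
i=3: S_3 = 7.69 + -4.94*3 = -7.13
i=4: S_4 = 7.69 + -4.94*4 = -12.07
The first 5 terms are: [7.69, 2.75, -2.19, -7.13, -12.07]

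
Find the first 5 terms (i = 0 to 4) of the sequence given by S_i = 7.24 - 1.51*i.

This is an arithmetic sequence.
i=0: S_0 = 7.24 + -1.51*0 = 7.24
i=1: S_1 = 7.24 + -1.51*1 = 5.73
i=2: S_2 = 7.24 + -1.51*2 = 4.22
i=3: S_3 = 7.24 + -1.51*3 = 2.71
i=4: S_4 = 7.24 + -1.51*4 = 1.2
The first 5 terms are: [7.24, 5.73, 4.22, 2.71, 1.2]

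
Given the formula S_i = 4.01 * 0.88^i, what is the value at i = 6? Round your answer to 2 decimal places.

S_6 = 4.01 * 0.88^6 ≈ 4.01 * 0.4644 ≈ 1.86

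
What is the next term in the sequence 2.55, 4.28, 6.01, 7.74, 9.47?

Differences: 4.28 - 2.55 = 1.73
This is an arithmetic sequence with common difference d = 1.73.
Next term = 9.47 + 1.73 = 11.2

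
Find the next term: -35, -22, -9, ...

Differences: -22 - -35 = 13
This is an arithmetic sequence with common difference d = 13.
Next term = -9 + 13 = 4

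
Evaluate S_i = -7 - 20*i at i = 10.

S_10 = -7 + -20*10 = -7 + -200 = -207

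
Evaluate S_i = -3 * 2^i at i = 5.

S_5 = -3 * 2^5 = -3 * 32 = -96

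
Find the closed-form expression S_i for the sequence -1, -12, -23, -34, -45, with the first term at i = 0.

Check differences: -12 - -1 = -11
-23 - -12 = -11
Common difference d = -11.
First term a = -1.
Formula: S_i = -1 - 11*i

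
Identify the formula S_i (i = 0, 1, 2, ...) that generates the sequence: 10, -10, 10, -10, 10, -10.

Check ratios: -10 / 10 = -1.0
Common ratio r = -1.
First term a = 10.
Formula: S_i = 10 * (-1)^i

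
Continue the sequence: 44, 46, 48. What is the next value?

Differences: 46 - 44 = 2
This is an arithmetic sequence with common difference d = 2.
Next term = 48 + 2 = 50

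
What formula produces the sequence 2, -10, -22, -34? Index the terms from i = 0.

Check differences: -10 - 2 = -12
-22 - -10 = -12
Common difference d = -12.
First term a = 2.
Formula: S_i = 2 - 12*i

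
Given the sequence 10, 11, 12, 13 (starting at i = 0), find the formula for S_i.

Check differences: 11 - 10 = 1
12 - 11 = 1
Common difference d = 1.
First term a = 10.
Formula: S_i = 10 + 1*i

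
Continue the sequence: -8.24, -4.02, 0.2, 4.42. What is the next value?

Differences: -4.02 - -8.24 = 4.22
This is an arithmetic sequence with common difference d = 4.22.
Next term = 4.42 + 4.22 = 8.64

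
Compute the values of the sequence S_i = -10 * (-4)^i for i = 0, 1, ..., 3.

This is a geometric sequence.
i=0: S_0 = -10 * (-4)^0 = -10
i=1: S_1 = -10 * (-4)^1 = 40
i=2: S_2 = -10 * (-4)^2 = -160
i=3: S_3 = -10 * (-4)^3 = 640
The first 4 terms are: [-10, 40, -160, 640]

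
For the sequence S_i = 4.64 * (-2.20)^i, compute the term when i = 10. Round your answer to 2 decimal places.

S_10 = 4.64 * (-2.2)^10 ≈ 4.64 * 2655.9923 ≈ 12323.8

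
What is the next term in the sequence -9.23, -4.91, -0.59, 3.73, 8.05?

Differences: -4.91 - -9.23 = 4.32
This is an arithmetic sequence with common difference d = 4.32.
Next term = 8.05 + 4.32 = 12.37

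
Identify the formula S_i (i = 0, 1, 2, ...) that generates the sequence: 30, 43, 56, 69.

Check differences: 43 - 30 = 13
56 - 43 = 13
Common difference d = 13.
First term a = 30.
Formula: S_i = 30 + 13*i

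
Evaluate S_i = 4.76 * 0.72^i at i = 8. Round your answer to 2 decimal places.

S_8 = 4.76 * 0.72^8 ≈ 4.76 * 0.0722 ≈ 0.34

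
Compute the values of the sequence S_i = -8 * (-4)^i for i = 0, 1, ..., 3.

This is a geometric sequence.
i=0: S_0 = -8 * (-4)^0 = -8
i=1: S_1 = -8 * (-4)^1 = 32
i=2: S_2 = -8 * (-4)^2 = -128
i=3: S_3 = -8 * (-4)^3 = 512
The first 4 terms are: [-8, 32, -128, 512]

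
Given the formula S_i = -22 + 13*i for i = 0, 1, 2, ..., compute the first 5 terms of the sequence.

This is an arithmetic sequence.
i=0: S_0 = -22 + 13*0 = -22
i=1: S_1 = -22 + 13*1 = -9
i=2: S_2 = -22 + 13*2 = 4
i=3: S_3 = -22 + 13*3 = 17
i=4: S_4 = -22 + 13*4 = 30
The first 5 terms are: [-22, -9, 4, 17, 30]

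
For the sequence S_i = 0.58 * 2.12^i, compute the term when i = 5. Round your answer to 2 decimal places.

S_5 = 0.58 * 2.12^5 ≈ 0.58 * 42.8232 ≈ 24.84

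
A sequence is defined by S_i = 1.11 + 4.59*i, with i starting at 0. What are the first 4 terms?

This is an arithmetic sequence.
i=0: S_0 = 1.11 + 4.59*0 = 1.11
i=1: S_1 = 1.11 + 4.59*1 = 5.7
i=2: S_2 = 1.11 + 4.59*2 = 10.29
i=3: S_3 = 1.11 + 4.59*3 = 14.88
The first 4 terms are: [1.11, 5.7, 10.29, 14.88]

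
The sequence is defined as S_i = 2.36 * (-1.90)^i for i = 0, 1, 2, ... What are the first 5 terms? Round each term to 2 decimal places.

This is a geometric sequence.
i=0: S_0 = 2.36 * (-1.9)^0 = 2.36
i=1: S_1 = 2.36 * (-1.9)^1 ≈ -4.48
i=2: S_2 = 2.36 * (-1.9)^2 ≈ 8.52
i=3: S_3 = 2.36 * (-1.9)^3 ≈ -16.19
i=4: S_4 = 2.36 * (-1.9)^4 ≈ 30.76
The first 5 terms are: [2.36, -4.48, 8.52, -16.19, 30.76]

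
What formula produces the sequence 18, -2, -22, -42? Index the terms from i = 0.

Check differences: -2 - 18 = -20
-22 - -2 = -20
Common difference d = -20.
First term a = 18.
Formula: S_i = 18 - 20*i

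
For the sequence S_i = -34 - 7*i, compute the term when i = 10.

S_10 = -34 + -7*10 = -34 + -70 = -104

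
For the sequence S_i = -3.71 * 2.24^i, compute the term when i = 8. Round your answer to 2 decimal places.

S_8 = -3.71 * 2.24^8 ≈ -3.71 * 633.8466 ≈ -2351.57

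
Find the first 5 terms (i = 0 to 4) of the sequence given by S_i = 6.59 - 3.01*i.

This is an arithmetic sequence.
i=0: S_0 = 6.59 + -3.01*0 = 6.59
i=1: S_1 = 6.59 + -3.01*1 = 3.58
i=2: S_2 = 6.59 + -3.01*2 = 0.57
i=3: S_3 = 6.59 + -3.01*3 = -2.44
i=4: S_4 = 6.59 + -3.01*4 = -5.45
The first 5 terms are: [6.59, 3.58, 0.57, -2.44, -5.45]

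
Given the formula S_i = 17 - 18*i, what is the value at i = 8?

S_8 = 17 + -18*8 = 17 + -144 = -127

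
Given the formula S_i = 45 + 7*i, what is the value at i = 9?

S_9 = 45 + 7*9 = 45 + 63 = 108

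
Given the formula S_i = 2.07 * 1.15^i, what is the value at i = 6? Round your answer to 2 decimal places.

S_6 = 2.07 * 1.15^6 ≈ 2.07 * 2.3131 ≈ 4.79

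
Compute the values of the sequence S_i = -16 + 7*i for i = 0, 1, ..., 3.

This is an arithmetic sequence.
i=0: S_0 = -16 + 7*0 = -16
i=1: S_1 = -16 + 7*1 = -9
i=2: S_2 = -16 + 7*2 = -2
i=3: S_3 = -16 + 7*3 = 5
The first 4 terms are: [-16, -9, -2, 5]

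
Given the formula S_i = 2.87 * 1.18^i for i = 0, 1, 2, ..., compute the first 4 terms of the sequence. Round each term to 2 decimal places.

This is a geometric sequence.
i=0: S_0 = 2.87 * 1.18^0 = 2.87
i=1: S_1 = 2.87 * 1.18^1 ≈ 3.39
i=2: S_2 = 2.87 * 1.18^2 ≈ 4.0
i=3: S_3 = 2.87 * 1.18^3 ≈ 4.72
The first 4 terms are: [2.87, 3.39, 4.0, 4.72]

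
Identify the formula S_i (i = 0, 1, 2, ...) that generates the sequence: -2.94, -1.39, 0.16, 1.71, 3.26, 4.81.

Check differences: -1.39 - -2.94 = 1.55
0.16 - -1.39 = 1.55
Common difference d = 1.55.
First term a = -2.94.
Formula: S_i = -2.94 + 1.55*i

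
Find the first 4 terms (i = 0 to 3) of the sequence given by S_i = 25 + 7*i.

This is an arithmetic sequence.
i=0: S_0 = 25 + 7*0 = 25
i=1: S_1 = 25 + 7*1 = 32
i=2: S_2 = 25 + 7*2 = 39
i=3: S_3 = 25 + 7*3 = 46
The first 4 terms are: [25, 32, 39, 46]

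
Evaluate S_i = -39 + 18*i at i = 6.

S_6 = -39 + 18*6 = -39 + 108 = 69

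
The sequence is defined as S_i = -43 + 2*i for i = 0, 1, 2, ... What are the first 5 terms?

This is an arithmetic sequence.
i=0: S_0 = -43 + 2*0 = -43
i=1: S_1 = -43 + 2*1 = -41
i=2: S_2 = -43 + 2*2 = -39
i=3: S_3 = -43 + 2*3 = -37
i=4: S_4 = -43 + 2*4 = -35
The first 5 terms are: [-43, -41, -39, -37, -35]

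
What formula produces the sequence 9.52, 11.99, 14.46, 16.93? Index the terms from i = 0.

Check differences: 11.99 - 9.52 = 2.47
14.46 - 11.99 = 2.47
Common difference d = 2.47.
First term a = 9.52.
Formula: S_i = 9.52 + 2.47*i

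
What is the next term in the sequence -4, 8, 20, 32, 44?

Differences: 8 - -4 = 12
This is an arithmetic sequence with common difference d = 12.
Next term = 44 + 12 = 56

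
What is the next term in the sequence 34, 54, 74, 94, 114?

Differences: 54 - 34 = 20
This is an arithmetic sequence with common difference d = 20.
Next term = 114 + 20 = 134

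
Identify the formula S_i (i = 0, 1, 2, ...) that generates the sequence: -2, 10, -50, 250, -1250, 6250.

Check ratios: 10 / -2 = -5.0
Common ratio r = -5.
First term a = -2.
Formula: S_i = -2 * (-5)^i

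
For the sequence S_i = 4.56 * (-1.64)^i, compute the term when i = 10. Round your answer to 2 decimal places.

S_10 = 4.56 * (-1.64)^10 ≈ 4.56 * 140.7468 ≈ 641.81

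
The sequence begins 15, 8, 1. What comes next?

Differences: 8 - 15 = -7
This is an arithmetic sequence with common difference d = -7.
Next term = 1 + -7 = -6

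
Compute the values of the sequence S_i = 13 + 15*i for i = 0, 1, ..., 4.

This is an arithmetic sequence.
i=0: S_0 = 13 + 15*0 = 13
i=1: S_1 = 13 + 15*1 = 28
i=2: S_2 = 13 + 15*2 = 43
i=3: S_3 = 13 + 15*3 = 58
i=4: S_4 = 13 + 15*4 = 73
The first 5 terms are: [13, 28, 43, 58, 73]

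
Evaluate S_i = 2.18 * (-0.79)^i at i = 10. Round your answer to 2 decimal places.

S_10 = 2.18 * (-0.79)^10 ≈ 2.18 * 0.0947 ≈ 0.21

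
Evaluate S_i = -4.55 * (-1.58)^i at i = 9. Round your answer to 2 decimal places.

S_9 = -4.55 * (-1.58)^9 ≈ -4.55 * -61.364 ≈ 279.21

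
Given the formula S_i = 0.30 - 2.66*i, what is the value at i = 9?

S_9 = 0.3 + -2.66*9 = 0.3 + -23.94 = -23.64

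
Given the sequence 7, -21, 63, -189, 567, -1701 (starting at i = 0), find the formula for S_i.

Check ratios: -21 / 7 = -3.0
Common ratio r = -3.
First term a = 7.
Formula: S_i = 7 * (-3)^i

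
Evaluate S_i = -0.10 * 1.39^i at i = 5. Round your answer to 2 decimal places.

S_5 = -0.1 * 1.39^5 ≈ -0.1 * 5.1889 ≈ -0.52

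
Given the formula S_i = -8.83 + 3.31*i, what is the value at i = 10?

S_10 = -8.83 + 3.31*10 = -8.83 + 33.1 = 24.27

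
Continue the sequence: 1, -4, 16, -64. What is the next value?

Ratios: -4 / 1 = -4.0
This is a geometric sequence with common ratio r = -4.
Next term = -64 * -4 = 256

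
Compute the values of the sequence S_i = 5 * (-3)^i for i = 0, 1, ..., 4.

This is a geometric sequence.
i=0: S_0 = 5 * (-3)^0 = 5
i=1: S_1 = 5 * (-3)^1 = -15
i=2: S_2 = 5 * (-3)^2 = 45
i=3: S_3 = 5 * (-3)^3 = -135
i=4: S_4 = 5 * (-3)^4 = 405
The first 5 terms are: [5, -15, 45, -135, 405]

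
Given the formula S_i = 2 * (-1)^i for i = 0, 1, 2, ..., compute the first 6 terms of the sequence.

This is a geometric sequence.
i=0: S_0 = 2 * (-1)^0 = 2
i=1: S_1 = 2 * (-1)^1 = -2
i=2: S_2 = 2 * (-1)^2 = 2
i=3: S_3 = 2 * (-1)^3 = -2
i=4: S_4 = 2 * (-1)^4 = 2
i=5: S_5 = 2 * (-1)^5 = -2
The first 6 terms are: [2, -2, 2, -2, 2, -2]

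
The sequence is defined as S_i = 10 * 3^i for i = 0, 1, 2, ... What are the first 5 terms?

This is a geometric sequence.
i=0: S_0 = 10 * 3^0 = 10
i=1: S_1 = 10 * 3^1 = 30
i=2: S_2 = 10 * 3^2 = 90
i=3: S_3 = 10 * 3^3 = 270
i=4: S_4 = 10 * 3^4 = 810
The first 5 terms are: [10, 30, 90, 270, 810]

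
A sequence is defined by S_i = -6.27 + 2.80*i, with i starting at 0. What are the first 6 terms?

This is an arithmetic sequence.
i=0: S_0 = -6.27 + 2.8*0 = -6.27
i=1: S_1 = -6.27 + 2.8*1 = -3.47
i=2: S_2 = -6.27 + 2.8*2 = -0.67
i=3: S_3 = -6.27 + 2.8*3 = 2.13
i=4: S_4 = -6.27 + 2.8*4 = 4.93
i=5: S_5 = -6.27 + 2.8*5 = 7.73
The first 6 terms are: [-6.27, -3.47, -0.67, 2.13, 4.93, 7.73]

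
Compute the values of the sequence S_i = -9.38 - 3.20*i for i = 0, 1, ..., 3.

This is an arithmetic sequence.
i=0: S_0 = -9.38 + -3.2*0 = -9.38
i=1: S_1 = -9.38 + -3.2*1 = -12.58
i=2: S_2 = -9.38 + -3.2*2 = -15.78
i=3: S_3 = -9.38 + -3.2*3 = -18.98
The first 4 terms are: [-9.38, -12.58, -15.78, -18.98]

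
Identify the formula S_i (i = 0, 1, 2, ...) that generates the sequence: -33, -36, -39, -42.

Check differences: -36 - -33 = -3
-39 - -36 = -3
Common difference d = -3.
First term a = -33.
Formula: S_i = -33 - 3*i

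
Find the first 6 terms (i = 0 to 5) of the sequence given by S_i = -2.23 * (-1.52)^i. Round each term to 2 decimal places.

This is a geometric sequence.
i=0: S_0 = -2.23 * (-1.52)^0 = -2.23
i=1: S_1 = -2.23 * (-1.52)^1 ≈ 3.39
i=2: S_2 = -2.23 * (-1.52)^2 ≈ -5.15
i=3: S_3 = -2.23 * (-1.52)^3 ≈ 7.83
i=4: S_4 = -2.23 * (-1.52)^4 ≈ -11.9
i=5: S_5 = -2.23 * (-1.52)^5 ≈ 18.09
The first 6 terms are: [-2.23, 3.39, -5.15, 7.83, -11.9, 18.09]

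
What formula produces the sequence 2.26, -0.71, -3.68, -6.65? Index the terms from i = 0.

Check differences: -0.71 - 2.26 = -2.97
-3.68 - -0.71 = -2.97
Common difference d = -2.97.
First term a = 2.26.
Formula: S_i = 2.26 - 2.97*i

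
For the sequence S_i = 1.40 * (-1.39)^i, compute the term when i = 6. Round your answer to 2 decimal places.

S_6 = 1.4 * (-1.39)^6 ≈ 1.4 * 7.2125 ≈ 10.1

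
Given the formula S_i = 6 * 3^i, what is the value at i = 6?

S_6 = 6 * 3^6 = 6 * 729 = 4374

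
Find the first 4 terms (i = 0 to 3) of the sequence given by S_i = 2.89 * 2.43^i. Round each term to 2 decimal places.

This is a geometric sequence.
i=0: S_0 = 2.89 * 2.43^0 = 2.89
i=1: S_1 = 2.89 * 2.43^1 ≈ 7.02
i=2: S_2 = 2.89 * 2.43^2 ≈ 17.07
i=3: S_3 = 2.89 * 2.43^3 ≈ 41.47
The first 4 terms are: [2.89, 7.02, 17.07, 41.47]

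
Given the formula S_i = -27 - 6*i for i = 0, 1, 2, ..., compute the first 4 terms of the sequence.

This is an arithmetic sequence.
i=0: S_0 = -27 + -6*0 = -27
i=1: S_1 = -27 + -6*1 = -33
i=2: S_2 = -27 + -6*2 = -39
i=3: S_3 = -27 + -6*3 = -45
The first 4 terms are: [-27, -33, -39, -45]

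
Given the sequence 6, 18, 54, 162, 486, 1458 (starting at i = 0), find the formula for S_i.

Check ratios: 18 / 6 = 3.0
Common ratio r = 3.
First term a = 6.
Formula: S_i = 6 * 3^i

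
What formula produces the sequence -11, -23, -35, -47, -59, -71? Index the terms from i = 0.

Check differences: -23 - -11 = -12
-35 - -23 = -12
Common difference d = -12.
First term a = -11.
Formula: S_i = -11 - 12*i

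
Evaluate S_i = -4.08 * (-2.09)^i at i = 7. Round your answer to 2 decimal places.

S_7 = -4.08 * (-2.09)^7 ≈ -4.08 * -174.1903 ≈ 710.7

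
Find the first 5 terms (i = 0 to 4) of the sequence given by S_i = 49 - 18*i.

This is an arithmetic sequence.
i=0: S_0 = 49 + -18*0 = 49
i=1: S_1 = 49 + -18*1 = 31
i=2: S_2 = 49 + -18*2 = 13
i=3: S_3 = 49 + -18*3 = -5
i=4: S_4 = 49 + -18*4 = -23
The first 5 terms are: [49, 31, 13, -5, -23]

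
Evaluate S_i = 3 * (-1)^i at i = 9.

S_9 = 3 * (-1)^9 = 3 * -1 = -3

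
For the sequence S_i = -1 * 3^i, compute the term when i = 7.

S_7 = -1 * 3^7 = -1 * 2187 = -2187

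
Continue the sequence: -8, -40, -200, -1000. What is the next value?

Ratios: -40 / -8 = 5.0
This is a geometric sequence with common ratio r = 5.
Next term = -1000 * 5 = -5000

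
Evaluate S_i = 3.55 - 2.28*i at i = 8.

S_8 = 3.55 + -2.28*8 = 3.55 + -18.24 = -14.69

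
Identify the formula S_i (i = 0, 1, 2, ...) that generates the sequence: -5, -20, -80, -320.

Check ratios: -20 / -5 = 4.0
Common ratio r = 4.
First term a = -5.
Formula: S_i = -5 * 4^i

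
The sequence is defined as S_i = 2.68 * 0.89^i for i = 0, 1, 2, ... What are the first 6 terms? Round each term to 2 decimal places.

This is a geometric sequence.
i=0: S_0 = 2.68 * 0.89^0 = 2.68
i=1: S_1 = 2.68 * 0.89^1 ≈ 2.39
i=2: S_2 = 2.68 * 0.89^2 ≈ 2.12
i=3: S_3 = 2.68 * 0.89^3 ≈ 1.89
i=4: S_4 = 2.68 * 0.89^4 ≈ 1.68
i=5: S_5 = 2.68 * 0.89^5 ≈ 1.5
The first 6 terms are: [2.68, 2.39, 2.12, 1.89, 1.68, 1.5]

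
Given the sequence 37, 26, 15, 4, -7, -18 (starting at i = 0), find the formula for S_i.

Check differences: 26 - 37 = -11
15 - 26 = -11
Common difference d = -11.
First term a = 37.
Formula: S_i = 37 - 11*i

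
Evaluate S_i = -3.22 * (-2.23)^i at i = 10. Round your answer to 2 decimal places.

S_10 = -3.22 * (-2.23)^10 ≈ -3.22 * 3041.2256 ≈ -9792.75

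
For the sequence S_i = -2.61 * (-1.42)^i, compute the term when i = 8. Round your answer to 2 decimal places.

S_8 = -2.61 * (-1.42)^8 ≈ -2.61 * 16.5313 ≈ -43.15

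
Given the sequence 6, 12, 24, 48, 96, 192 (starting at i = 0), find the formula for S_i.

Check ratios: 12 / 6 = 2.0
Common ratio r = 2.
First term a = 6.
Formula: S_i = 6 * 2^i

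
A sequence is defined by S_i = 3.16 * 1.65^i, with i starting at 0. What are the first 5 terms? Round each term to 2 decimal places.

This is a geometric sequence.
i=0: S_0 = 3.16 * 1.65^0 = 3.16
i=1: S_1 = 3.16 * 1.65^1 ≈ 5.21
i=2: S_2 = 3.16 * 1.65^2 ≈ 8.6
i=3: S_3 = 3.16 * 1.65^3 ≈ 14.2
i=4: S_4 = 3.16 * 1.65^4 ≈ 23.42
The first 5 terms are: [3.16, 5.21, 8.6, 14.2, 23.42]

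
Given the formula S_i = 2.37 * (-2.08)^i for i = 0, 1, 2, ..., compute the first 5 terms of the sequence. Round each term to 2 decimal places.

This is a geometric sequence.
i=0: S_0 = 2.37 * (-2.08)^0 = 2.37
i=1: S_1 = 2.37 * (-2.08)^1 ≈ -4.93
i=2: S_2 = 2.37 * (-2.08)^2 ≈ 10.25
i=3: S_3 = 2.37 * (-2.08)^3 ≈ -21.33
i=4: S_4 = 2.37 * (-2.08)^4 ≈ 44.36
The first 5 terms are: [2.37, -4.93, 10.25, -21.33, 44.36]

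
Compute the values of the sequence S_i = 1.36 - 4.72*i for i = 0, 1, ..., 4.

This is an arithmetic sequence.
i=0: S_0 = 1.36 + -4.72*0 = 1.36
i=1: S_1 = 1.36 + -4.72*1 = -3.36
i=2: S_2 = 1.36 + -4.72*2 = -8.08
i=3: S_3 = 1.36 + -4.72*3 = -12.8
i=4: S_4 = 1.36 + -4.72*4 = -17.52
The first 5 terms are: [1.36, -3.36, -8.08, -12.8, -17.52]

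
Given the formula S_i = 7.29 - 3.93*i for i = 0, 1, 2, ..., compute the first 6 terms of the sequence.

This is an arithmetic sequence.
i=0: S_0 = 7.29 + -3.93*0 = 7.29
i=1: S_1 = 7.29 + -3.93*1 = 3.36
i=2: S_2 = 7.29 + -3.93*2 = -0.57
i=3: S_3 = 7.29 + -3.93*3 = -4.5
i=4: S_4 = 7.29 + -3.93*4 = -8.43
i=5: S_5 = 7.29 + -3.93*5 = -12.36
The first 6 terms are: [7.29, 3.36, -0.57, -4.5, -8.43, -12.36]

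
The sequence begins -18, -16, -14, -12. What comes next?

Differences: -16 - -18 = 2
This is an arithmetic sequence with common difference d = 2.
Next term = -12 + 2 = -10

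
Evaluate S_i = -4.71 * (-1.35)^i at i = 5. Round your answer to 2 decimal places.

S_5 = -4.71 * (-1.35)^5 ≈ -4.71 * -4.484 ≈ 21.12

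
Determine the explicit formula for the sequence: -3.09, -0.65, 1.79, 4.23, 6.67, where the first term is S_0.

Check differences: -0.65 - -3.09 = 2.44
1.79 - -0.65 = 2.44
Common difference d = 2.44.
First term a = -3.09.
Formula: S_i = -3.09 + 2.44*i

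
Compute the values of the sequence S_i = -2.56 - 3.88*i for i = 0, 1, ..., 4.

This is an arithmetic sequence.
i=0: S_0 = -2.56 + -3.88*0 = -2.56
i=1: S_1 = -2.56 + -3.88*1 = -6.44
i=2: S_2 = -2.56 + -3.88*2 = -10.32
i=3: S_3 = -2.56 + -3.88*3 = -14.2
i=4: S_4 = -2.56 + -3.88*4 = -18.08
The first 5 terms are: [-2.56, -6.44, -10.32, -14.2, -18.08]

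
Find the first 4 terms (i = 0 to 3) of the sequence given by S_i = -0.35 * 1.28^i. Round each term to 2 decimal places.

This is a geometric sequence.
i=0: S_0 = -0.35 * 1.28^0 = -0.35
i=1: S_1 = -0.35 * 1.28^1 ≈ -0.45
i=2: S_2 = -0.35 * 1.28^2 ≈ -0.57
i=3: S_3 = -0.35 * 1.28^3 ≈ -0.73
The first 4 terms are: [-0.35, -0.45, -0.57, -0.73]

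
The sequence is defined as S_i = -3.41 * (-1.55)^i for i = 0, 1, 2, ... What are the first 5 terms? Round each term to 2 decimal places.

This is a geometric sequence.
i=0: S_0 = -3.41 * (-1.55)^0 = -3.41
i=1: S_1 = -3.41 * (-1.55)^1 ≈ 5.29
i=2: S_2 = -3.41 * (-1.55)^2 ≈ -8.19
i=3: S_3 = -3.41 * (-1.55)^3 ≈ 12.7
i=4: S_4 = -3.41 * (-1.55)^4 ≈ -19.68
The first 5 terms are: [-3.41, 5.29, -8.19, 12.7, -19.68]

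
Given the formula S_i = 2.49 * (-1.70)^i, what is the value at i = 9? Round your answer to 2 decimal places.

S_9 = 2.49 * (-1.7)^9 ≈ 2.49 * -118.5879 ≈ -295.28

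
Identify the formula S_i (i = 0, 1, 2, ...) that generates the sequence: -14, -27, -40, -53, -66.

Check differences: -27 - -14 = -13
-40 - -27 = -13
Common difference d = -13.
First term a = -14.
Formula: S_i = -14 - 13*i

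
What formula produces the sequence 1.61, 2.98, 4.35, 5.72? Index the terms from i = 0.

Check differences: 2.98 - 1.61 = 1.37
4.35 - 2.98 = 1.37
Common difference d = 1.37.
First term a = 1.61.
Formula: S_i = 1.61 + 1.37*i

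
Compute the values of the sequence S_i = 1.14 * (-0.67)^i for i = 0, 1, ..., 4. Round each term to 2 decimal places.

This is a geometric sequence.
i=0: S_0 = 1.14 * (-0.67)^0 = 1.14
i=1: S_1 = 1.14 * (-0.67)^1 ≈ -0.76
i=2: S_2 = 1.14 * (-0.67)^2 ≈ 0.51
i=3: S_3 = 1.14 * (-0.67)^3 ≈ -0.34
i=4: S_4 = 1.14 * (-0.67)^4 ≈ 0.23
The first 5 terms are: [1.14, -0.76, 0.51, -0.34, 0.23]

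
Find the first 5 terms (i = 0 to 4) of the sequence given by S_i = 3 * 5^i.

This is a geometric sequence.
i=0: S_0 = 3 * 5^0 = 3
i=1: S_1 = 3 * 5^1 = 15
i=2: S_2 = 3 * 5^2 = 75
i=3: S_3 = 3 * 5^3 = 375
i=4: S_4 = 3 * 5^4 = 1875
The first 5 terms are: [3, 15, 75, 375, 1875]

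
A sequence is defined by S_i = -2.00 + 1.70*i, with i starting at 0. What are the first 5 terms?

This is an arithmetic sequence.
i=0: S_0 = -2.0 + 1.7*0 = -2.0
i=1: S_1 = -2.0 + 1.7*1 = -0.3
i=2: S_2 = -2.0 + 1.7*2 = 1.4
i=3: S_3 = -2.0 + 1.7*3 = 3.1
i=4: S_4 = -2.0 + 1.7*4 = 4.8
The first 5 terms are: [-2.0, -0.3, 1.4, 3.1, 4.8]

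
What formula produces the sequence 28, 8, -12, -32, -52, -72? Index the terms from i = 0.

Check differences: 8 - 28 = -20
-12 - 8 = -20
Common difference d = -20.
First term a = 28.
Formula: S_i = 28 - 20*i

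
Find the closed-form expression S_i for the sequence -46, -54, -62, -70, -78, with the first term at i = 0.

Check differences: -54 - -46 = -8
-62 - -54 = -8
Common difference d = -8.
First term a = -46.
Formula: S_i = -46 - 8*i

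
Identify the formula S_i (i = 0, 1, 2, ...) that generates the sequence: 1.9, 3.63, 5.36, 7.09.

Check differences: 3.63 - 1.9 = 1.73
5.36 - 3.63 = 1.73
Common difference d = 1.73.
First term a = 1.9.
Formula: S_i = 1.90 + 1.73*i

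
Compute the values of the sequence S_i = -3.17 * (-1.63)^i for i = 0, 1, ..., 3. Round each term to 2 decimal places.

This is a geometric sequence.
i=0: S_0 = -3.17 * (-1.63)^0 = -3.17
i=1: S_1 = -3.17 * (-1.63)^1 ≈ 5.17
i=2: S_2 = -3.17 * (-1.63)^2 ≈ -8.42
i=3: S_3 = -3.17 * (-1.63)^3 ≈ 13.73
The first 4 terms are: [-3.17, 5.17, -8.42, 13.73]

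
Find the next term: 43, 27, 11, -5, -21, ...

Differences: 27 - 43 = -16
This is an arithmetic sequence with common difference d = -16.
Next term = -21 + -16 = -37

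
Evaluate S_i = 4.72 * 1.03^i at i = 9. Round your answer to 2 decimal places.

S_9 = 4.72 * 1.03^9 ≈ 4.72 * 1.3048 ≈ 6.16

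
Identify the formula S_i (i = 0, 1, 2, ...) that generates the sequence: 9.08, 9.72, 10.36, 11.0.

Check differences: 9.72 - 9.08 = 0.64
10.36 - 9.72 = 0.64
Common difference d = 0.64.
First term a = 9.08.
Formula: S_i = 9.08 + 0.64*i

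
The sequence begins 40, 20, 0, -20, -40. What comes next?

Differences: 20 - 40 = -20
This is an arithmetic sequence with common difference d = -20.
Next term = -40 + -20 = -60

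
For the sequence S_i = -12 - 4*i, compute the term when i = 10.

S_10 = -12 + -4*10 = -12 + -40 = -52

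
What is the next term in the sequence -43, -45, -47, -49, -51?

Differences: -45 - -43 = -2
This is an arithmetic sequence with common difference d = -2.
Next term = -51 + -2 = -53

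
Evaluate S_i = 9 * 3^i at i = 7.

S_7 = 9 * 3^7 = 9 * 2187 = 19683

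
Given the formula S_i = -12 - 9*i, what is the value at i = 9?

S_9 = -12 + -9*9 = -12 + -81 = -93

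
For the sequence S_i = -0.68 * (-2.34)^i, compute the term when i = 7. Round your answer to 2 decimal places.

S_7 = -0.68 * (-2.34)^7 ≈ -0.68 * -384.159 ≈ 261.23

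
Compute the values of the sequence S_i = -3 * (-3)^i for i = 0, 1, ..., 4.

This is a geometric sequence.
i=0: S_0 = -3 * (-3)^0 = -3
i=1: S_1 = -3 * (-3)^1 = 9
i=2: S_2 = -3 * (-3)^2 = -27
i=3: S_3 = -3 * (-3)^3 = 81
i=4: S_4 = -3 * (-3)^4 = -243
The first 5 terms are: [-3, 9, -27, 81, -243]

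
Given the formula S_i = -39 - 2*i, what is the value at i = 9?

S_9 = -39 + -2*9 = -39 + -18 = -57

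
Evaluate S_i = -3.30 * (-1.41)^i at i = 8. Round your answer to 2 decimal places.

S_8 = -3.3 * (-1.41)^8 ≈ -3.3 * 15.6226 ≈ -51.55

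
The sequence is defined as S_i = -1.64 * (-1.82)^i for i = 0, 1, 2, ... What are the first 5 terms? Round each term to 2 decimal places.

This is a geometric sequence.
i=0: S_0 = -1.64 * (-1.82)^0 = -1.64
i=1: S_1 = -1.64 * (-1.82)^1 ≈ 2.98
i=2: S_2 = -1.64 * (-1.82)^2 ≈ -5.43
i=3: S_3 = -1.64 * (-1.82)^3 ≈ 9.89
i=4: S_4 = -1.64 * (-1.82)^4 ≈ -17.99
The first 5 terms are: [-1.64, 2.98, -5.43, 9.89, -17.99]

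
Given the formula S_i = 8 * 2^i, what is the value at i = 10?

S_10 = 8 * 2^10 = 8 * 1024 = 8192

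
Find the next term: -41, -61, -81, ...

Differences: -61 - -41 = -20
This is an arithmetic sequence with common difference d = -20.
Next term = -81 + -20 = -101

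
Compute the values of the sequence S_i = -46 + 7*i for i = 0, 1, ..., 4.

This is an arithmetic sequence.
i=0: S_0 = -46 + 7*0 = -46
i=1: S_1 = -46 + 7*1 = -39
i=2: S_2 = -46 + 7*2 = -32
i=3: S_3 = -46 + 7*3 = -25
i=4: S_4 = -46 + 7*4 = -18
The first 5 terms are: [-46, -39, -32, -25, -18]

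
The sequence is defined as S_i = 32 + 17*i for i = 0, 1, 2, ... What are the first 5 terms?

This is an arithmetic sequence.
i=0: S_0 = 32 + 17*0 = 32
i=1: S_1 = 32 + 17*1 = 49
i=2: S_2 = 32 + 17*2 = 66
i=3: S_3 = 32 + 17*3 = 83
i=4: S_4 = 32 + 17*4 = 100
The first 5 terms are: [32, 49, 66, 83, 100]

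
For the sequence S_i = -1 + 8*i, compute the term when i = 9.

S_9 = -1 + 8*9 = -1 + 72 = 71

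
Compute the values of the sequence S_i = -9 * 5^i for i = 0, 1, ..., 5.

This is a geometric sequence.
i=0: S_0 = -9 * 5^0 = -9
i=1: S_1 = -9 * 5^1 = -45
i=2: S_2 = -9 * 5^2 = -225
i=3: S_3 = -9 * 5^3 = -1125
i=4: S_4 = -9 * 5^4 = -5625
i=5: S_5 = -9 * 5^5 = -28125
The first 6 terms are: [-9, -45, -225, -1125, -5625, -28125]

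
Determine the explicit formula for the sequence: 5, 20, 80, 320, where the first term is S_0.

Check ratios: 20 / 5 = 4.0
Common ratio r = 4.
First term a = 5.
Formula: S_i = 5 * 4^i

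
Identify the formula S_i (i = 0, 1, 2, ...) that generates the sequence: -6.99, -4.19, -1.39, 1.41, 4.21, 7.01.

Check differences: -4.19 - -6.99 = 2.8
-1.39 - -4.19 = 2.8
Common difference d = 2.8.
First term a = -6.99.
Formula: S_i = -6.99 + 2.80*i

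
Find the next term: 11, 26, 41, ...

Differences: 26 - 11 = 15
This is an arithmetic sequence with common difference d = 15.
Next term = 41 + 15 = 56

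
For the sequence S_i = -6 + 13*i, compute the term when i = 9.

S_9 = -6 + 13*9 = -6 + 117 = 111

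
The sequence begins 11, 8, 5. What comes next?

Differences: 8 - 11 = -3
This is an arithmetic sequence with common difference d = -3.
Next term = 5 + -3 = 2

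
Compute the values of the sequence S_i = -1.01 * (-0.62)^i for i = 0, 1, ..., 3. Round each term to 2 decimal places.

This is a geometric sequence.
i=0: S_0 = -1.01 * (-0.62)^0 = -1.01
i=1: S_1 = -1.01 * (-0.62)^1 ≈ 0.63
i=2: S_2 = -1.01 * (-0.62)^2 ≈ -0.39
i=3: S_3 = -1.01 * (-0.62)^3 ≈ 0.24
The first 4 terms are: [-1.01, 0.63, -0.39, 0.24]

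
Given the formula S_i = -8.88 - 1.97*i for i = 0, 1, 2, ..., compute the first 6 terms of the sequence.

This is an arithmetic sequence.
i=0: S_0 = -8.88 + -1.97*0 = -8.88
i=1: S_1 = -8.88 + -1.97*1 = -10.85
i=2: S_2 = -8.88 + -1.97*2 = -12.82
i=3: S_3 = -8.88 + -1.97*3 = -14.79
i=4: S_4 = -8.88 + -1.97*4 = -16.76
i=5: S_5 = -8.88 + -1.97*5 = -18.73
The first 6 terms are: [-8.88, -10.85, -12.82, -14.79, -16.76, -18.73]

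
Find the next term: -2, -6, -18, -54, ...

Ratios: -6 / -2 = 3.0
This is a geometric sequence with common ratio r = 3.
Next term = -54 * 3 = -162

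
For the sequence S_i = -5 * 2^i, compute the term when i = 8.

S_8 = -5 * 2^8 = -5 * 256 = -1280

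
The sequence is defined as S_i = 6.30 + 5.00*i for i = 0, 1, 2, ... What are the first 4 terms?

This is an arithmetic sequence.
i=0: S_0 = 6.3 + 5.0*0 = 6.3
i=1: S_1 = 6.3 + 5.0*1 = 11.3
i=2: S_2 = 6.3 + 5.0*2 = 16.3
i=3: S_3 = 6.3 + 5.0*3 = 21.3
The first 4 terms are: [6.3, 11.3, 16.3, 21.3]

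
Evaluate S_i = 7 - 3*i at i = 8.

S_8 = 7 + -3*8 = 7 + -24 = -17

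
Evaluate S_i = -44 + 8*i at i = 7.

S_7 = -44 + 8*7 = -44 + 56 = 12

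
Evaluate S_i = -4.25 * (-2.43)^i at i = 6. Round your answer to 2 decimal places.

S_6 = -4.25 * (-2.43)^6 ≈ -4.25 * 205.8911 ≈ -875.04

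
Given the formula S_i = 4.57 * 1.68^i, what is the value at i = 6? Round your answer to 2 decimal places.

S_6 = 4.57 * 1.68^6 ≈ 4.57 * 22.4831 ≈ 102.75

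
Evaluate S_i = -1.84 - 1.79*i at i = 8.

S_8 = -1.84 + -1.79*8 = -1.84 + -14.32 = -16.16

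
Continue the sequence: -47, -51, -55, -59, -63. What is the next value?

Differences: -51 - -47 = -4
This is an arithmetic sequence with common difference d = -4.
Next term = -63 + -4 = -67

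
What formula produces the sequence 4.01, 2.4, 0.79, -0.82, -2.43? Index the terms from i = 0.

Check differences: 2.4 - 4.01 = -1.61
0.79 - 2.4 = -1.61
Common difference d = -1.61.
First term a = 4.01.
Formula: S_i = 4.01 - 1.61*i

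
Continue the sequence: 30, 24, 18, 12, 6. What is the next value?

Differences: 24 - 30 = -6
This is an arithmetic sequence with common difference d = -6.
Next term = 6 + -6 = 0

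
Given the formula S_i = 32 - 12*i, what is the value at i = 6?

S_6 = 32 + -12*6 = 32 + -72 = -40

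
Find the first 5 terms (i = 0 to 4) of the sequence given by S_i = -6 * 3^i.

This is a geometric sequence.
i=0: S_0 = -6 * 3^0 = -6
i=1: S_1 = -6 * 3^1 = -18
i=2: S_2 = -6 * 3^2 = -54
i=3: S_3 = -6 * 3^3 = -162
i=4: S_4 = -6 * 3^4 = -486
The first 5 terms are: [-6, -18, -54, -162, -486]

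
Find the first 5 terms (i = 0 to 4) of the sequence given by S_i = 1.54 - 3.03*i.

This is an arithmetic sequence.
i=0: S_0 = 1.54 + -3.03*0 = 1.54
i=1: S_1 = 1.54 + -3.03*1 = -1.49
i=2: S_2 = 1.54 + -3.03*2 = -4.52
i=3: S_3 = 1.54 + -3.03*3 = -7.55
i=4: S_4 = 1.54 + -3.03*4 = -10.58
The first 5 terms are: [1.54, -1.49, -4.52, -7.55, -10.58]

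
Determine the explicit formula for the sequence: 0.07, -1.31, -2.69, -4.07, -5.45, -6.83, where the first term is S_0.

Check differences: -1.31 - 0.07 = -1.38
-2.69 - -1.31 = -1.38
Common difference d = -1.38.
First term a = 0.07.
Formula: S_i = 0.07 - 1.38*i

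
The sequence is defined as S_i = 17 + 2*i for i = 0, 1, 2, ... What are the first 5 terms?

This is an arithmetic sequence.
i=0: S_0 = 17 + 2*0 = 17
i=1: S_1 = 17 + 2*1 = 19
i=2: S_2 = 17 + 2*2 = 21
i=3: S_3 = 17 + 2*3 = 23
i=4: S_4 = 17 + 2*4 = 25
The first 5 terms are: [17, 19, 21, 23, 25]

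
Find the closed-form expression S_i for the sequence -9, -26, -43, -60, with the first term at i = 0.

Check differences: -26 - -9 = -17
-43 - -26 = -17
Common difference d = -17.
First term a = -9.
Formula: S_i = -9 - 17*i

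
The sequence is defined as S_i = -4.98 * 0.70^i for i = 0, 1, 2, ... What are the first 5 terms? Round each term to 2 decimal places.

This is a geometric sequence.
i=0: S_0 = -4.98 * 0.7^0 = -4.98
i=1: S_1 = -4.98 * 0.7^1 ≈ -3.49
i=2: S_2 = -4.98 * 0.7^2 ≈ -2.44
i=3: S_3 = -4.98 * 0.7^3 ≈ -1.71
i=4: S_4 = -4.98 * 0.7^4 ≈ -1.2
The first 5 terms are: [-4.98, -3.49, -2.44, -1.71, -1.2]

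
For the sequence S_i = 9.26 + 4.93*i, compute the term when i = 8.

S_8 = 9.26 + 4.93*8 = 9.26 + 39.44 = 48.7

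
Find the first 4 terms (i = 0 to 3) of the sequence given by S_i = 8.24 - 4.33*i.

This is an arithmetic sequence.
i=0: S_0 = 8.24 + -4.33*0 = 8.24
i=1: S_1 = 8.24 + -4.33*1 = 3.91
i=2: S_2 = 8.24 + -4.33*2 = -0.42
i=3: S_3 = 8.24 + -4.33*3 = -4.75
The first 4 terms are: [8.24, 3.91, -0.42, -4.75]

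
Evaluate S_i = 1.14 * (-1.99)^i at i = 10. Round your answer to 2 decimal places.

S_10 = 1.14 * (-1.99)^10 ≈ 1.14 * 973.9368 ≈ 1110.29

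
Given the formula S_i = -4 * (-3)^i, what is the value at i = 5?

S_5 = -4 * (-3)^5 = -4 * -243 = 972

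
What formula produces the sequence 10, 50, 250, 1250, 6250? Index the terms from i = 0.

Check ratios: 50 / 10 = 5.0
Common ratio r = 5.
First term a = 10.
Formula: S_i = 10 * 5^i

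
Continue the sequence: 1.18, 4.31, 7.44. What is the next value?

Differences: 4.31 - 1.18 = 3.13
This is an arithmetic sequence with common difference d = 3.13.
Next term = 7.44 + 3.13 = 10.57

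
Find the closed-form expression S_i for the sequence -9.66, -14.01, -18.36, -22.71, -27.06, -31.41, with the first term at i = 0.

Check differences: -14.01 - -9.66 = -4.35
-18.36 - -14.01 = -4.35
Common difference d = -4.35.
First term a = -9.66.
Formula: S_i = -9.66 - 4.35*i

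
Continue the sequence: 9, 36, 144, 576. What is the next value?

Ratios: 36 / 9 = 4.0
This is a geometric sequence with common ratio r = 4.
Next term = 576 * 4 = 2304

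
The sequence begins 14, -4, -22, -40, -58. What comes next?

Differences: -4 - 14 = -18
This is an arithmetic sequence with common difference d = -18.
Next term = -58 + -18 = -76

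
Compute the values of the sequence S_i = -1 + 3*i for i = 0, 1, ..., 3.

This is an arithmetic sequence.
i=0: S_0 = -1 + 3*0 = -1
i=1: S_1 = -1 + 3*1 = 2
i=2: S_2 = -1 + 3*2 = 5
i=3: S_3 = -1 + 3*3 = 8
The first 4 terms are: [-1, 2, 5, 8]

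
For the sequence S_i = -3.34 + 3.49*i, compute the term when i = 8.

S_8 = -3.34 + 3.49*8 = -3.34 + 27.92 = 24.58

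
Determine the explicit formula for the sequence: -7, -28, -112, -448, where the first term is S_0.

Check ratios: -28 / -7 = 4.0
Common ratio r = 4.
First term a = -7.
Formula: S_i = -7 * 4^i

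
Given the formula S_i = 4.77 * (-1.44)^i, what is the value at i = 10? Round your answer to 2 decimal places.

S_10 = 4.77 * (-1.44)^10 ≈ 4.77 * 38.3376 ≈ 182.87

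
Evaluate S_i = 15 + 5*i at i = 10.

S_10 = 15 + 5*10 = 15 + 50 = 65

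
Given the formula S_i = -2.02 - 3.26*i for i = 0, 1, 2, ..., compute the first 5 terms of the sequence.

This is an arithmetic sequence.
i=0: S_0 = -2.02 + -3.26*0 = -2.02
i=1: S_1 = -2.02 + -3.26*1 = -5.28
i=2: S_2 = -2.02 + -3.26*2 = -8.54
i=3: S_3 = -2.02 + -3.26*3 = -11.8
i=4: S_4 = -2.02 + -3.26*4 = -15.06
The first 5 terms are: [-2.02, -5.28, -8.54, -11.8, -15.06]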